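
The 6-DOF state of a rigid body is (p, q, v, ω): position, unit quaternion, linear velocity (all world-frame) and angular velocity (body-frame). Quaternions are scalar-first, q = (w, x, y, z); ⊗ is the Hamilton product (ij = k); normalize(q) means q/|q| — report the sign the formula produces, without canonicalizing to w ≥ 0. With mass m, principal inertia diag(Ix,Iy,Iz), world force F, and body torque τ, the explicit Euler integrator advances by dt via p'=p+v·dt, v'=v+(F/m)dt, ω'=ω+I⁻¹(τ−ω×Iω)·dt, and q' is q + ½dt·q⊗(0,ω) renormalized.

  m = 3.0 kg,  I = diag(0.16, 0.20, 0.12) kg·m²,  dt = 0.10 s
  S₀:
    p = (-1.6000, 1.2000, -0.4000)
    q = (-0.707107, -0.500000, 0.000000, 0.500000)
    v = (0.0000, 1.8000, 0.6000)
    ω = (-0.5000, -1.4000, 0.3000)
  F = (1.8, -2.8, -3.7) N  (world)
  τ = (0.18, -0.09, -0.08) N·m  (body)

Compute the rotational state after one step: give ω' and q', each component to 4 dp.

ω' = (-0.4085, -1.4420, 0.2100)
q' = (-0.7250, -0.4460, 0.0444, 0.5229)

ω×(Iω) gyroscopic = (0.0336, -0.0060, 0.0280)
α = I⁻¹(τ − ω×Iω) = (0.9150, -0.4200, -0.9000)
ω + α·dt = (-0.4085, -1.4420, 0.2100)
2q̇ = q⊗(0,ω) = (-0.4000000, 1.0535535, 0.8899498, 0.4878679)
q + ½dt·q⊗(0,ω), renormalized = (-0.7250, -0.4460, 0.0444, 0.5229)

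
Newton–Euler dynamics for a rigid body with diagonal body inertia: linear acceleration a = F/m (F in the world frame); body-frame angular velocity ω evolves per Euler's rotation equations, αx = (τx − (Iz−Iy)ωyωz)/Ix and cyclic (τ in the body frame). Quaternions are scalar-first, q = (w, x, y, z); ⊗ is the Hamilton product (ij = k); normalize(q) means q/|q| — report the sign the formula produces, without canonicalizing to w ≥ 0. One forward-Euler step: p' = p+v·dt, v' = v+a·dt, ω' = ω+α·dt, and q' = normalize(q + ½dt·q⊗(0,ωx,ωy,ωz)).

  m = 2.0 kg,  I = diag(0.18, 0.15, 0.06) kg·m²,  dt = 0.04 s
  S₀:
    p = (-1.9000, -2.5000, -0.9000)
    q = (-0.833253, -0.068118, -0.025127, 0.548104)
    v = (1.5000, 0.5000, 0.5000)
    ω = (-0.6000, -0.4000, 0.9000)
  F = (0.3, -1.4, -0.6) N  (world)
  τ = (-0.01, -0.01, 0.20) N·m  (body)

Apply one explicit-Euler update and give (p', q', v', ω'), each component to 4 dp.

ω×(Iω) gyroscopic = (0.0324, -0.0648, -0.0072)
angular accel α = (-0.2356, 0.3653, 3.4533)
ω' = ω + α·dt = (-0.6094, -0.3854, 1.0381)
q⊗(0,ω) = (-0.5442152, 0.6965791, 0.0657450, -0.7377567)
updated quaternion q' = (-0.8439, -0.0542, -0.0238, 0.5332)
p + v·dt = (-1.8400, -2.4800, -0.8800)
new velocity v' = (1.5060, 0.4720, 0.4880)

p' = (-1.8400, -2.4800, -0.8800)
q' = (-0.8439, -0.0542, -0.0238, 0.5332)
v' = (1.5060, 0.4720, 0.4880)
ω' = (-0.6094, -0.3854, 1.0381)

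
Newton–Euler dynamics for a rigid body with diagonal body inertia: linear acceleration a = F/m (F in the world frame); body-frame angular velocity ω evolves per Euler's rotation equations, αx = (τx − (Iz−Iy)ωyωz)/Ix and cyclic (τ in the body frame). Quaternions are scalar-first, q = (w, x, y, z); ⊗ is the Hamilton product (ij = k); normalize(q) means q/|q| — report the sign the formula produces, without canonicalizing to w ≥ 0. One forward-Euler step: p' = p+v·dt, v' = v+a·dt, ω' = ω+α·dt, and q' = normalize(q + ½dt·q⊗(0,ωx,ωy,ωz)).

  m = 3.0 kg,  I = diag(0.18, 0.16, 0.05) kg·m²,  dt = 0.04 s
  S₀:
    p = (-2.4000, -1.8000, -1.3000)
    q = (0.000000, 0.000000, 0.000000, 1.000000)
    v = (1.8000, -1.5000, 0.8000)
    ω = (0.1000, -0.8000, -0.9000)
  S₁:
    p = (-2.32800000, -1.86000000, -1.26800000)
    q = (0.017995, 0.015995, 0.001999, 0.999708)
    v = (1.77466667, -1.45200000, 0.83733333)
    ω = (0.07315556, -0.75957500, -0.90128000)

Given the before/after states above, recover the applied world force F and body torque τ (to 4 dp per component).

F = (-1.9000, 3.6000, 2.8000)
τ = (-0.2000, 0.1500, 0.0000)

v₁ − v₀ = (-0.02533333, 0.04800000, 0.03733333)
applied force F = (-1.9000, 3.6000, 2.8000)
rate change Δω = (-0.02684444, 0.04042500, -0.00128000)
precession coupling = (-0.0792, -0.0117, 0.0016)
applied torque τ = (-0.2000, 0.1500, 0.0000)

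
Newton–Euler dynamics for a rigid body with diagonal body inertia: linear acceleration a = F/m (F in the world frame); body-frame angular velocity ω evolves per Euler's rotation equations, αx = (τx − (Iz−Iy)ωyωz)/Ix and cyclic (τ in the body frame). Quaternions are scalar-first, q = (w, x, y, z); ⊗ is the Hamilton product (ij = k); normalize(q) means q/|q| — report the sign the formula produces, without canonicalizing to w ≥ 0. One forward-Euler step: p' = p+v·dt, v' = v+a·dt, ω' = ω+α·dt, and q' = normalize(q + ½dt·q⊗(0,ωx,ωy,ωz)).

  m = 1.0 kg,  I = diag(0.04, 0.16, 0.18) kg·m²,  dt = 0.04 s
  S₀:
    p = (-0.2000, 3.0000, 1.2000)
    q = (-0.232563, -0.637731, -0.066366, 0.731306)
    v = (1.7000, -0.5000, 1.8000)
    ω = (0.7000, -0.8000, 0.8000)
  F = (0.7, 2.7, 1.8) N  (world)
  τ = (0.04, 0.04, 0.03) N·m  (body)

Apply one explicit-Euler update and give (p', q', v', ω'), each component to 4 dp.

p' = (-0.1320, 2.9800, 1.2720)
q' = (-0.2363, -0.6301, -0.0422, 0.7385)
v' = (1.7280, -0.3920, 1.8720)
ω' = (0.7528, -0.7704, 0.8216)

a = (0.7000, 2.7000, 1.8000)
p + v·dt = (-0.1320, 2.9800, 1.2720)
v + (F/m)dt = (1.7280, -0.3920, 1.8720)
angular accel α = (1.3200, 0.7400, 0.5400)
ω' = ω + α·dt = (0.7528, -0.7704, 0.8216)
Hamilton product q⊗(0,ω) = (-0.1917259, 0.3691579, 1.2081494, 0.3705906)
q' = normalize(q + ½dt·q⊗(0,ω)) = (-0.2363, -0.6301, -0.0422, 0.7385)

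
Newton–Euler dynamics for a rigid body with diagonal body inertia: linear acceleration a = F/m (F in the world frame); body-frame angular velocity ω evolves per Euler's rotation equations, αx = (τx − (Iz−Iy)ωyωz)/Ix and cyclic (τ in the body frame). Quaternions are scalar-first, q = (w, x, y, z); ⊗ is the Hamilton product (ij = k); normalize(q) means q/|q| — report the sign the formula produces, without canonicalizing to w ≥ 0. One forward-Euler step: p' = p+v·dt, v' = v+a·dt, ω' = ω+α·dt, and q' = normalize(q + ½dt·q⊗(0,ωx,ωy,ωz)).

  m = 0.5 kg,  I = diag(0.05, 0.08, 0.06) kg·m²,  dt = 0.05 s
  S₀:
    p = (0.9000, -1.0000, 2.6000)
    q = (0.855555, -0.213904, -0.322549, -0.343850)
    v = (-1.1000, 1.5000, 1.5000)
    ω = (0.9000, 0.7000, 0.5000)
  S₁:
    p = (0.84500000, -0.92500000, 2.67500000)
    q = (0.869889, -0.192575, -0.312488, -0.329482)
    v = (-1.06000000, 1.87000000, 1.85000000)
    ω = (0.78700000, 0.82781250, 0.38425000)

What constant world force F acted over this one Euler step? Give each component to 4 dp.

Δv = v₁−v₀ = (0.04000000, 0.37000000, 0.35000000)
m·(v₁−v₀)/dt = (0.4000, 3.7000, 3.5000)

F = (0.4000, 3.7000, 3.5000)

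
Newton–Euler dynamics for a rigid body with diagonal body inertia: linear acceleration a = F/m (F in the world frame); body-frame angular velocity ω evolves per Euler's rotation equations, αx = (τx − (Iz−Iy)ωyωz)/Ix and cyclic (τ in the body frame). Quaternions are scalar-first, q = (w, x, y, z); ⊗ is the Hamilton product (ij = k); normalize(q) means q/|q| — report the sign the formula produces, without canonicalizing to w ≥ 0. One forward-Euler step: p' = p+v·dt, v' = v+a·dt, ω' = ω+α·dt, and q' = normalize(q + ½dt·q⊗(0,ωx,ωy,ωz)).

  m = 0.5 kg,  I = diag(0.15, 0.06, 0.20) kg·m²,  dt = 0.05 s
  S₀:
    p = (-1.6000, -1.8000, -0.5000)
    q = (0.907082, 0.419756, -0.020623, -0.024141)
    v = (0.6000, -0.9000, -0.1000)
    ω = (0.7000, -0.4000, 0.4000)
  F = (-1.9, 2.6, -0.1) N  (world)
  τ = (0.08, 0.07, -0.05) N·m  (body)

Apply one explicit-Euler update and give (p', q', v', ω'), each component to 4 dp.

p + v·dt = (-1.5700, -1.8450, -0.5050)
new velocity v' = (0.4100, -0.6400, -0.1100)
precession coupling ω×(Iω) = (-0.0224, -0.0140, 0.0252)
α = I⁻¹(τ − ω×Iω) = (0.6827, 1.4000, -0.3760)
new body rate ω' = (0.7341, -0.3300, 0.3812)
Hamilton product q⊗(0,ω) = (-0.2924220, 0.6170518, -0.5476339, 0.2093665)
updated quaternion q' = (0.8995, 0.4351, -0.0343, -0.0189)

p' = (-1.5700, -1.8450, -0.5050)
q' = (0.8995, 0.4351, -0.0343, -0.0189)
v' = (0.4100, -0.6400, -0.1100)
ω' = (0.7341, -0.3300, 0.3812)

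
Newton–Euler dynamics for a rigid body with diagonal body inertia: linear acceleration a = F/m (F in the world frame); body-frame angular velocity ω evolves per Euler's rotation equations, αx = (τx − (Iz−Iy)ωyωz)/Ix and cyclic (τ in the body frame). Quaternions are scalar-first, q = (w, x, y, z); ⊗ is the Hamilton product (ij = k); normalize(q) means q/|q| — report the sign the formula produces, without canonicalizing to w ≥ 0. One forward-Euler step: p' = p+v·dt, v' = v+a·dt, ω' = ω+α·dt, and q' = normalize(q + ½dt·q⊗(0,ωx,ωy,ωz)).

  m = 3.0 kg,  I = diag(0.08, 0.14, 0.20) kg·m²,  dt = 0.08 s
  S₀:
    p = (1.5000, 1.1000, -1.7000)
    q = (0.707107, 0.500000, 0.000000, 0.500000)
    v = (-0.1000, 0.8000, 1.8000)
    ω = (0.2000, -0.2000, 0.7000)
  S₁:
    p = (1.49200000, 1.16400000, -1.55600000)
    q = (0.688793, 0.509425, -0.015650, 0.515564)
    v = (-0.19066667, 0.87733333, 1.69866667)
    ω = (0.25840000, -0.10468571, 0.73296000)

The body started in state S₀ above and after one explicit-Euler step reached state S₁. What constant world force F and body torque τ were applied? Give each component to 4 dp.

velocity change Δv = (-0.09066667, 0.07733333, -0.10133333)
applied force F = (-3.4000, 2.9000, -3.8000)
ω₁ − ω₀ = (0.05840000, 0.09531429, 0.03296000)
gyro term ω₀×Iω₀ = (-0.0084, -0.0168, -0.0024)
I·α + gyro = (0.0500, 0.1500, 0.0800)

F = (-3.4000, 2.9000, -3.8000)
τ = (0.0500, 0.1500, 0.0800)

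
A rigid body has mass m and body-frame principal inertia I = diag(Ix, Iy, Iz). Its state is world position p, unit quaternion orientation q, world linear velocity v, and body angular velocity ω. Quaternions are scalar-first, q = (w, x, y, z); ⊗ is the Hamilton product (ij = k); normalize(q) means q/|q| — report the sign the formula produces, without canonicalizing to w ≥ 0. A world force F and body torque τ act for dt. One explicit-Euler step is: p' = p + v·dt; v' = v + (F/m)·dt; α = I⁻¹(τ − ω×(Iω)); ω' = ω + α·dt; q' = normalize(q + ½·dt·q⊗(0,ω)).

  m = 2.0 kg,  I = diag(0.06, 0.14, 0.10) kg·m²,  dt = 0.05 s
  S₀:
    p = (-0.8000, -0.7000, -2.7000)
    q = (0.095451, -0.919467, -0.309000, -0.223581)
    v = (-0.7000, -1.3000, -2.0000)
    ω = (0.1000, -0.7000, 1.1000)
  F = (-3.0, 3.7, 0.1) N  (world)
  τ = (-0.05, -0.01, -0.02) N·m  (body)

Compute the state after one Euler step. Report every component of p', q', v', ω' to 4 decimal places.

p' = (-0.8350, -0.7650, -2.8000)
q' = (0.0984, -0.9311, -0.2858, -0.2040)
v' = (-0.7750, -1.2075, -1.9975)
ω' = (0.0327, -0.7020, 1.0928)

precession coupling ω×(Iω) = (0.0308, -0.0044, -0.0056)
(τ − ω×Iω)/I = (-1.3467, -0.0400, -0.1440)
ω + α·dt = (0.0327, -0.7020, 1.0928)
q⊗(0,ω) = (0.1215858, -0.4868616, 0.9222399, 0.7795230)
updated quaternion q' = (0.0984, -0.9311, -0.2858, -0.2040)
a = F/m = (-1.5000, 1.8500, 0.0500)
new position p' = (-0.8350, -0.7650, -2.8000)
v' = v + a·dt = (-0.7750, -1.2075, -1.9975)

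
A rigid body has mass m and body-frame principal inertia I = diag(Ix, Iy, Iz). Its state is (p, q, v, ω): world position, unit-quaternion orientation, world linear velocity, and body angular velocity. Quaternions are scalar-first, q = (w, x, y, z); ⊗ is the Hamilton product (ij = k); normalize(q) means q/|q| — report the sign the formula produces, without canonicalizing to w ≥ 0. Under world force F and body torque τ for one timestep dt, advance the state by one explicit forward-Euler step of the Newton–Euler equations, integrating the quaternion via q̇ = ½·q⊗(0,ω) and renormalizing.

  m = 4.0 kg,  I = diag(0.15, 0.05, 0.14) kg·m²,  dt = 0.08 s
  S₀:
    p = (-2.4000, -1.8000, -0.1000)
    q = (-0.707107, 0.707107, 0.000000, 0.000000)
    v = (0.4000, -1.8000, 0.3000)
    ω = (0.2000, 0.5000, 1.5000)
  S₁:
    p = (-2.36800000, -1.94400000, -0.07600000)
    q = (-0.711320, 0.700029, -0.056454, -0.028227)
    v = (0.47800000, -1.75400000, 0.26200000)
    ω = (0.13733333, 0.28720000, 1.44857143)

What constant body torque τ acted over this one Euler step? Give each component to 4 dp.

rate change Δω = (-0.06266667, -0.21280000, -0.05142857)
ω₀×(Iω₀) = (0.0675, 0.0030, -0.0100)
τ = I·(Δω/dt) + ω₀×(Iω₀) = (-0.0500, -0.1300, -0.1000)

τ = (-0.0500, -0.1300, -0.1000)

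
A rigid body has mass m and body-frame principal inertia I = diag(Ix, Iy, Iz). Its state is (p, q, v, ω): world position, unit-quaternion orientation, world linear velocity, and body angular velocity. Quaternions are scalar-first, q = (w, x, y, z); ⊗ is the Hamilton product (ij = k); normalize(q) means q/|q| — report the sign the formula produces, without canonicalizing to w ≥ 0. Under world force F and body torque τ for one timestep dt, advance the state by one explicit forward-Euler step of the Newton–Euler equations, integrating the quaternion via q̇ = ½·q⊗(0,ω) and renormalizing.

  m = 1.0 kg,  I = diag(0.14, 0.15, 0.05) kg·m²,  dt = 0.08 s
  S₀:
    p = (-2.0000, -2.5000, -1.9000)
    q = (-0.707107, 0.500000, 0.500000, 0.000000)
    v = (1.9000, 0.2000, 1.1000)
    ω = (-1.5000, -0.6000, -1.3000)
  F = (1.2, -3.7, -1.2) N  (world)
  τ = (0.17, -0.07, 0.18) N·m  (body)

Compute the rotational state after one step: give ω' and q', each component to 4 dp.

gyro term ω×Iω = (-0.0780, 0.1755, 0.0090)
(τ − ω×Iω)/I = (1.7714, -1.6367, 3.4200)
ω + α·dt = (-1.3583, -0.7309, -1.0264)
2q̇ = q⊗(0,ω) = (1.0500000, 0.4106605, 1.0742642, 1.3692391)
updated quaternion q' = (-0.6628, 0.5147, 0.5411, 0.0546)

ω' = (-1.3583, -0.7309, -1.0264)
q' = (-0.6628, 0.5147, 0.5411, 0.0546)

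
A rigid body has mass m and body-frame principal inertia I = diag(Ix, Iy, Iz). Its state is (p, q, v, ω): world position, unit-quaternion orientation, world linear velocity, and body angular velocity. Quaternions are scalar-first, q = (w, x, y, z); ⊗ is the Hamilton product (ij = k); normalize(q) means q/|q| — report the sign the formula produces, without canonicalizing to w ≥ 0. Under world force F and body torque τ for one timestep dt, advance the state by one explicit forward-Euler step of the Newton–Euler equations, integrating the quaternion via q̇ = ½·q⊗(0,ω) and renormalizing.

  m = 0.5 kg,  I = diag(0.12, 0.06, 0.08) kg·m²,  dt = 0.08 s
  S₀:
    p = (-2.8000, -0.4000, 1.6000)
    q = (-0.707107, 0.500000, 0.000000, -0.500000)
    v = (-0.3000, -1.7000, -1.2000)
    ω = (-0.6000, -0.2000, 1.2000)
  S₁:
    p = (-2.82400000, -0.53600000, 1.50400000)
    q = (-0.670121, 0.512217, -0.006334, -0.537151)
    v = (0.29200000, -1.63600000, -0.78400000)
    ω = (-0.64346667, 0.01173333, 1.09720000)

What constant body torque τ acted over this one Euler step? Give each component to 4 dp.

Δω = ω₁−ω₀ = (-0.04346667, 0.21173333, -0.10280000)
gyro term ω₀×Iω₀ = (-0.0048, -0.0288, -0.0072)
applied torque τ = (-0.0700, 0.1300, -0.1100)

τ = (-0.0700, 0.1300, -0.1100)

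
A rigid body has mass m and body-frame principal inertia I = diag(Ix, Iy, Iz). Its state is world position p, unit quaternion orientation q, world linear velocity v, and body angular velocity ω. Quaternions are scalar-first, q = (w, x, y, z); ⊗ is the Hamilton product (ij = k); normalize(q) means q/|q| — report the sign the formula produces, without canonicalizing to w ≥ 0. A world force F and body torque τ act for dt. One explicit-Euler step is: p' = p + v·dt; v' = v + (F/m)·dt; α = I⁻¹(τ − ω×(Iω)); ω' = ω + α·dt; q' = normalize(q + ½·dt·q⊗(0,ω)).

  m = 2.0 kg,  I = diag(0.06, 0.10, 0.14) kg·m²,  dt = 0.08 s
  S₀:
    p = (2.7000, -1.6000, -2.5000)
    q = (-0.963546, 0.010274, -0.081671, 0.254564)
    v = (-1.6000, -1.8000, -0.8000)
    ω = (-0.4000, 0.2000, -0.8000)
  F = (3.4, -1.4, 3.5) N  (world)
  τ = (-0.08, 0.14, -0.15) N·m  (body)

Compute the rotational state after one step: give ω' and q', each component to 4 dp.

ω' = (-0.4981, 0.3325, -0.8839)
q' = (-0.9539, 0.0263, -0.0931, 0.2840)

(τ − ω×Iω)/I = (-1.2267, 1.6560, -1.0486)
ω + α·dt = (-0.4981, 0.3325, -0.8839)
2q̇ = q⊗(0,ω) = (0.2240950, 0.3998424, -0.2863156, 0.7402232)
updated quaternion q' = (-0.9539, 0.0263, -0.0931, 0.2840)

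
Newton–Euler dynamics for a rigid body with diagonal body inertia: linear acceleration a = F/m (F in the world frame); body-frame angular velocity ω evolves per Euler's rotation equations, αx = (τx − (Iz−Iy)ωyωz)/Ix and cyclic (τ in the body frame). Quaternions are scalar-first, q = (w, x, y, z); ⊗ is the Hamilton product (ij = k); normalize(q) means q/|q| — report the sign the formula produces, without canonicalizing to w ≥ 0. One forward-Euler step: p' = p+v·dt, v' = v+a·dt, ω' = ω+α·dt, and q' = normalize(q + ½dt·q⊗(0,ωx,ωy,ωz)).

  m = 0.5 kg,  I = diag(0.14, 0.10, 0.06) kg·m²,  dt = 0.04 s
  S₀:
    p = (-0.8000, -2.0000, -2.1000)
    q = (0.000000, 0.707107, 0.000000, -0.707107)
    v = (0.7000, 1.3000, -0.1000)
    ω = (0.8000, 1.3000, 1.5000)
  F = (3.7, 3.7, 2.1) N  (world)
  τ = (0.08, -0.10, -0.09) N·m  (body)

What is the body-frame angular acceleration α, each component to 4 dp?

ω×(Iω) gyroscopic = (-0.0780, 0.0960, -0.0416)
α = I⁻¹(τ − ω×Iω) = (1.1286, -1.9600, -0.8067)

α = (1.1286, -1.9600, -0.8067)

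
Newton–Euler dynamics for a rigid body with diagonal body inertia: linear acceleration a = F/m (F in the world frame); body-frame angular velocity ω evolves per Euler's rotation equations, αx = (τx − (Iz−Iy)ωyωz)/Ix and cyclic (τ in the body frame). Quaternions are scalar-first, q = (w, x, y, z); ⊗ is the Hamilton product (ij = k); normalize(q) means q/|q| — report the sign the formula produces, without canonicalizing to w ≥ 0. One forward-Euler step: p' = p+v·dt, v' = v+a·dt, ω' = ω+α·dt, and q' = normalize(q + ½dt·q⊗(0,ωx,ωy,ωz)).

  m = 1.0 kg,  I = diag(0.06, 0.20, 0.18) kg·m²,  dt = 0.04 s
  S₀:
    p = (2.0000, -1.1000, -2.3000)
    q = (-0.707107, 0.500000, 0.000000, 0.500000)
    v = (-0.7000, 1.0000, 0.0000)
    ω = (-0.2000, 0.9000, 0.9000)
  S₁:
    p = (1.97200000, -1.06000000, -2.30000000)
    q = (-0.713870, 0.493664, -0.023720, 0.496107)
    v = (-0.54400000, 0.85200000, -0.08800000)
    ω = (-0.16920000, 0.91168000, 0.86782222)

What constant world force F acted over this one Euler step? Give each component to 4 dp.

Δv = v₁−v₀ = (0.15600000, -0.14800000, -0.08800000)
m·(v₁−v₀)/dt = (3.9000, -3.7000, -2.2000)

F = (3.9000, -3.7000, -2.2000)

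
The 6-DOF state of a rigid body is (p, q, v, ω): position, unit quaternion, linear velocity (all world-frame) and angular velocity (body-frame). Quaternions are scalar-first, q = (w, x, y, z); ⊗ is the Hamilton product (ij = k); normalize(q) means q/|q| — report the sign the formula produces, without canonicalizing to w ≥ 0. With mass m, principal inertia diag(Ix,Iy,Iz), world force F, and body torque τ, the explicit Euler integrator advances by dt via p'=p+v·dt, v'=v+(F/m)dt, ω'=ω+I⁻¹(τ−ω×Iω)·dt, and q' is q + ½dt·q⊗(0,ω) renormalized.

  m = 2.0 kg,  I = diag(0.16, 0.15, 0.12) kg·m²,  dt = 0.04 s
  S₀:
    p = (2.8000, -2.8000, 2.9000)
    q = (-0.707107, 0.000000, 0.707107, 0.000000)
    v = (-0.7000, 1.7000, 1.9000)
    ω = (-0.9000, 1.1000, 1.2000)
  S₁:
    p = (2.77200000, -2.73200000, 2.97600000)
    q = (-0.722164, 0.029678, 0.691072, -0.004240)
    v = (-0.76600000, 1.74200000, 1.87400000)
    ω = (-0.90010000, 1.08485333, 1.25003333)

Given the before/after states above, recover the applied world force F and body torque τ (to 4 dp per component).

F = (-3.3000, 2.1000, -1.3000)
τ = (-0.0400, -0.1000, 0.1600)

Δω = ω₁−ω₀ = (-0.00010000, -0.01514667, 0.05003333)
gyro term ω₀×Iω₀ = (-0.0396, -0.0432, 0.0099)
applied torque τ = (-0.0400, -0.1000, 0.1600)
Δv = v₁−v₀ = (-0.06600000, 0.04200000, -0.02600000)
m·(v₁−v₀)/dt = (-3.3000, 2.1000, -1.3000)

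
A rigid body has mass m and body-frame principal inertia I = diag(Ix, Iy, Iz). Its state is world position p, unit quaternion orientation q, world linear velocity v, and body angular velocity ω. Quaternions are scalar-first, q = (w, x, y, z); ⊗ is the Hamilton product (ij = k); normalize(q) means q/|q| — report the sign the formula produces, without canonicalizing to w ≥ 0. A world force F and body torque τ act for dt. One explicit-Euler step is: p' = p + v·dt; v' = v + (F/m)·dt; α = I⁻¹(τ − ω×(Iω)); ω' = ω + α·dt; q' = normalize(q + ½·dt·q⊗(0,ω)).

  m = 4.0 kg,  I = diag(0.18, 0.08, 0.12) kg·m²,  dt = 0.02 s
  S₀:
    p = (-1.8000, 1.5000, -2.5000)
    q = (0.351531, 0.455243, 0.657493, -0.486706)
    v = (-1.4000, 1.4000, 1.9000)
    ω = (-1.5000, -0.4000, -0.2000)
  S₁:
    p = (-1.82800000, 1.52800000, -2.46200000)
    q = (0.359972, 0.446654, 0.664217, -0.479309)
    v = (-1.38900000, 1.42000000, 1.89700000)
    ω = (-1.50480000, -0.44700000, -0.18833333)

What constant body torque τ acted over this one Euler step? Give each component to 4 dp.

τ = (-0.0400, -0.1700, 0.0100)

ω₁ − ω₀ = (-0.00480000, -0.04700000, 0.01166667)
applied torque τ = (-0.0400, -0.1700, 0.0100)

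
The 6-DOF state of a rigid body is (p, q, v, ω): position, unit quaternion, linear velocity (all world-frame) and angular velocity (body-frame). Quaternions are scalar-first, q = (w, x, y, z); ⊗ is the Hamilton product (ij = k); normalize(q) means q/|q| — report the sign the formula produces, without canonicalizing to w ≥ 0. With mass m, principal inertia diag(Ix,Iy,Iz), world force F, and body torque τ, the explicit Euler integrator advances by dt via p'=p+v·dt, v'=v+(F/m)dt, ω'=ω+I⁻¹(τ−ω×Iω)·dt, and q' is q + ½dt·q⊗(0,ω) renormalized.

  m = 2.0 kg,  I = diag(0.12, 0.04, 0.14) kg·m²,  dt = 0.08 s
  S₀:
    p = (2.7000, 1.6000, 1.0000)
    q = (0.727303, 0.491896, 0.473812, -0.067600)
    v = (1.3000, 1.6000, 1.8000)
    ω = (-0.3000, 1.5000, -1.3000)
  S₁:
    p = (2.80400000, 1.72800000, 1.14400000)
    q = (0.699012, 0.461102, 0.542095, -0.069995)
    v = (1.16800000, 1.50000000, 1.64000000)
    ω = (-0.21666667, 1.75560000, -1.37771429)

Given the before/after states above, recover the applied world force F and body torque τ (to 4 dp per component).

rate change Δω = (0.08333333, 0.25560000, -0.07771429)
applied torque τ = (-0.0700, 0.1200, -0.1000)
velocity change Δv = (-0.13200000, -0.10000000, -0.16000000)
applied force F = (-3.3000, -2.5000, -4.0000)

F = (-3.3000, -2.5000, -4.0000)
τ = (-0.0700, 0.1200, -0.1000)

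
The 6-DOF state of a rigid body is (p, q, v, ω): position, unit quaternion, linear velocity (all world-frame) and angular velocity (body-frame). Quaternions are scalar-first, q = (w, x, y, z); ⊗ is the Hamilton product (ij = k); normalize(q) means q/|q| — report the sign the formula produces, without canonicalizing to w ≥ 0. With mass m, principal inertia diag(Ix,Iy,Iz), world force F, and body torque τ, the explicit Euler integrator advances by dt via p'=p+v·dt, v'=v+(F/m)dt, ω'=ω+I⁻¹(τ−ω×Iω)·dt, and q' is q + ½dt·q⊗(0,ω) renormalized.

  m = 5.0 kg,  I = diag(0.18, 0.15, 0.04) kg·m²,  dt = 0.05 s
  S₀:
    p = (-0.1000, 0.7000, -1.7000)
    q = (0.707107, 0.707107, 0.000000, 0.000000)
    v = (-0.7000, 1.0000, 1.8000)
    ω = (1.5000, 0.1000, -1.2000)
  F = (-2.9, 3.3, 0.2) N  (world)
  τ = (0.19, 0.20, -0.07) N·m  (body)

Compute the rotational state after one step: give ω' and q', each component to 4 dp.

precession coupling ω×(Iω) = (0.0132, -0.2520, -0.0045)
angular accel α = (0.9822, 3.0133, -1.6375)
new body rate ω' = (1.5491, 0.2507, -1.2819)
Hamilton product q⊗(0,ω) = (-1.0606605, 1.0606605, 0.9192391, -0.7778177)
updated quaternion q' = (0.6798, 0.7328, 0.0230, -0.0194)

ω' = (1.5491, 0.2507, -1.2819)
q' = (0.6798, 0.7328, 0.0230, -0.0194)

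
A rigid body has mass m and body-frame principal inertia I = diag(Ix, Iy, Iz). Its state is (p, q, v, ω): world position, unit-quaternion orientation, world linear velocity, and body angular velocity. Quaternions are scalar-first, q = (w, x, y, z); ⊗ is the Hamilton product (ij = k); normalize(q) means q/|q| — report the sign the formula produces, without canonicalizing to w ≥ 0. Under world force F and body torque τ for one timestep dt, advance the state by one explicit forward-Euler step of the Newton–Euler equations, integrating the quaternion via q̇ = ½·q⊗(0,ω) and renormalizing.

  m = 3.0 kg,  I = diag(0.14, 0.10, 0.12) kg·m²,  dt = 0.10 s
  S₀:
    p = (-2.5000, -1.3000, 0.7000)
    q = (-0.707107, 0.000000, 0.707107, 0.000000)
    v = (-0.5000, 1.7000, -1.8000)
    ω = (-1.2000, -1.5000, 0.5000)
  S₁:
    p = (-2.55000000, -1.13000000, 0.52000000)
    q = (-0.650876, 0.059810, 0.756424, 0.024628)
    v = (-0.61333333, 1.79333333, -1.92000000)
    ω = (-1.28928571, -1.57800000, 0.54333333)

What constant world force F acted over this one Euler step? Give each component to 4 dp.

v₁ − v₀ = (-0.11333333, 0.09333333, -0.12000000)
m·(v₁−v₀)/dt = (-3.4000, 2.8000, -3.6000)

F = (-3.4000, 2.8000, -3.6000)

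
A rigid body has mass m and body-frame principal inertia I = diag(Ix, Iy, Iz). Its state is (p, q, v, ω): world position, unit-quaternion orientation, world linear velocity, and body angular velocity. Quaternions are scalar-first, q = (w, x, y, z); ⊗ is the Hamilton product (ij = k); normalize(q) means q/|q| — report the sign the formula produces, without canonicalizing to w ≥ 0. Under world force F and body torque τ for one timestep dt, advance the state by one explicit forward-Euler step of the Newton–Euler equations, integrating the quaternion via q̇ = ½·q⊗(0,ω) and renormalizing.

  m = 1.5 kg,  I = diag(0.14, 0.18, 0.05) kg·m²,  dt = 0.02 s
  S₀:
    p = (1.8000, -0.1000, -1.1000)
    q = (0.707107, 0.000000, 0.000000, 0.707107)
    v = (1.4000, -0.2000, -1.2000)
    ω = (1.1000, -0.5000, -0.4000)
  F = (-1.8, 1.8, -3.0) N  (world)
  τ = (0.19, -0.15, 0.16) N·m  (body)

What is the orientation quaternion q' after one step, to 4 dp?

Hamilton product q⊗(0,ω) = (0.2828428, 1.1313712, 0.4242642, -0.2828428)
updated quaternion q' = (0.7099, 0.0113, 0.0042, 0.7042)

q' = (0.7099, 0.0113, 0.0042, 0.7042)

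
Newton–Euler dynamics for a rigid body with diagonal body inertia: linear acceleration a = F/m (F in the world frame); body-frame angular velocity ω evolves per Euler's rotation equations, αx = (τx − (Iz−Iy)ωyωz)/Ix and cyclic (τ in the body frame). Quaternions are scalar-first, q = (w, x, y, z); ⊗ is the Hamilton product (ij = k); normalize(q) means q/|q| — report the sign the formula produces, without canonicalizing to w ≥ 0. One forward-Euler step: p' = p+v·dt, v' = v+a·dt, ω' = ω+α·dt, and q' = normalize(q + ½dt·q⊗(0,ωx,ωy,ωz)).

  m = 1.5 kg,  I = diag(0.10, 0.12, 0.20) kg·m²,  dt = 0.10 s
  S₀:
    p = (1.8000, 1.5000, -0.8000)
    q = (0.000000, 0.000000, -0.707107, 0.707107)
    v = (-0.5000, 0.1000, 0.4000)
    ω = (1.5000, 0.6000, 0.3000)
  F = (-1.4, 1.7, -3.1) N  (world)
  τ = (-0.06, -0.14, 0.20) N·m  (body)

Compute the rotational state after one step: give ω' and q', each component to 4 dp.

(τ − ω×Iω)/I = (-0.7440, -0.7917, 0.9100)
new body rate ω' = (1.4256, 0.5208, 0.3910)
Hamilton product q⊗(0,ω) = (0.2121321, -0.6363963, 1.0606605, 1.0606605)
updated quaternion q' = (0.0106, -0.0317, -0.6519, 0.7576)

ω' = (1.4256, 0.5208, 0.3910)
q' = (0.0106, -0.0317, -0.6519, 0.7576)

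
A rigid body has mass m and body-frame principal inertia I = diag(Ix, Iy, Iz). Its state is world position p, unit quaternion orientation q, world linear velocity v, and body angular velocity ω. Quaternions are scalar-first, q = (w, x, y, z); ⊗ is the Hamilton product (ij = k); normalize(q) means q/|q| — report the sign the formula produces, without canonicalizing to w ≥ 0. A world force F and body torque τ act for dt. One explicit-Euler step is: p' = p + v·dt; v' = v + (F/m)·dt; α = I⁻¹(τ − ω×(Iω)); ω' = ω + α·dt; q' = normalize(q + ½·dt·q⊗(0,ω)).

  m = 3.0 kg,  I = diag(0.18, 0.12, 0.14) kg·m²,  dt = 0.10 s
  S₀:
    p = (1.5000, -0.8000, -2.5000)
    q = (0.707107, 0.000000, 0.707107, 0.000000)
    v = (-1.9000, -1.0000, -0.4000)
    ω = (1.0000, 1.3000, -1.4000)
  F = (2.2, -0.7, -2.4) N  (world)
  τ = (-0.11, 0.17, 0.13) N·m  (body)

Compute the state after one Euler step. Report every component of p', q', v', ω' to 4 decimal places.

p + v·dt = (1.3100, -0.9000, -2.5400)
v + (F/m)dt = (-1.8267, -1.0233, -0.4800)
angular accel α = (-0.4089, 1.8833, 1.4857)
ω + α·dt = (0.9591, 1.4883, -1.2514)
Hamilton product q⊗(0,ω) = (-0.9192391, -0.2828428, 0.9192391, -1.6970568)
updated quaternion q' = (0.6573, -0.0141, 0.7487, -0.0844)

p' = (1.3100, -0.9000, -2.5400)
q' = (0.6573, -0.0141, 0.7487, -0.0844)
v' = (-1.8267, -1.0233, -0.4800)
ω' = (0.9591, 1.4883, -1.2514)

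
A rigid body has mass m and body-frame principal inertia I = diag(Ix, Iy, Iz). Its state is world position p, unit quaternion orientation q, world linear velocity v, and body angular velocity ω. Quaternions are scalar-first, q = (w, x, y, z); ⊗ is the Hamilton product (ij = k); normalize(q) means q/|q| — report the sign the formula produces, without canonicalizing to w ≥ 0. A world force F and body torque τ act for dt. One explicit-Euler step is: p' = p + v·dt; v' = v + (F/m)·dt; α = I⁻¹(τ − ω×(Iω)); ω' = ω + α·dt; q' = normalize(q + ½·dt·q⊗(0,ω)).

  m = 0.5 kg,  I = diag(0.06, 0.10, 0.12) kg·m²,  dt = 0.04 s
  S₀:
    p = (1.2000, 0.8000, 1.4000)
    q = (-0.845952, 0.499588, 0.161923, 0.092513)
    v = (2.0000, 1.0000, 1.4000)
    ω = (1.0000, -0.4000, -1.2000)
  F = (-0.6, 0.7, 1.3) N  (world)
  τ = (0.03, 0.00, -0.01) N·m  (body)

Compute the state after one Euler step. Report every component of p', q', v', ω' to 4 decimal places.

p' = (1.2800, 0.8400, 1.4560)
q' = (-0.8520, 0.4793, 0.1824, 0.1055)
v' = (1.9520, 1.0560, 1.5040)
ω' = (1.0136, -0.4288, -1.1980)

a = (-1.2000, 1.4000, 2.6000)
p' = p + v·dt = (1.2800, 0.8400, 1.4560)
v + (F/m)dt = (1.9520, 1.0560, 1.5040)
precession coupling ω×(Iω) = (0.0096, 0.0720, -0.0160)
angular accel α = (0.3400, -0.7200, 0.0500)
ω' = ω + α·dt = (1.0136, -0.4288, -1.1980)
2q̇ = q⊗(0,ω) = (-0.3238032, -1.0032544, 1.0303994, 0.6533842)
q + ½dt·q⊗(0,ω), renormalized = (-0.8520, 0.4793, 0.1824, 0.1055)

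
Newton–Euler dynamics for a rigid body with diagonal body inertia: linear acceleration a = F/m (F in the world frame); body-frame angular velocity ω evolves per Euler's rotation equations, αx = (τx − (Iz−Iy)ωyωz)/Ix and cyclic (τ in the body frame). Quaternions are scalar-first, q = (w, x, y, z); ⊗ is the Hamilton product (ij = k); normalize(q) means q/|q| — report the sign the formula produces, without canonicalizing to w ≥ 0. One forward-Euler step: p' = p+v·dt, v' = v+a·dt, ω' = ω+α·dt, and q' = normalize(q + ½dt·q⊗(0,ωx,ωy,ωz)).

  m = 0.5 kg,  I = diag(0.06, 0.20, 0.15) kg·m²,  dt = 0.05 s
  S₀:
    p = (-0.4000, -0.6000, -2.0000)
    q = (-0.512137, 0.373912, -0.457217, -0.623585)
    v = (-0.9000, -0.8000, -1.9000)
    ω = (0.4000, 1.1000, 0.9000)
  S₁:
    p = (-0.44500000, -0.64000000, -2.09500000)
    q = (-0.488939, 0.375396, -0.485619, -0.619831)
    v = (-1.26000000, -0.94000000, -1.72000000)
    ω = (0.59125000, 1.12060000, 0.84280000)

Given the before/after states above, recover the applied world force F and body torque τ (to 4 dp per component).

F = (-3.6000, -1.4000, 1.8000)
τ = (0.1800, 0.0500, -0.1100)

rate change Δω = (0.19125000, 0.02060000, -0.05720000)
applied torque τ = (0.1800, 0.0500, -0.1100)
v₁ − v₀ = (-0.36000000, -0.14000000, 0.18000000)
m·(v₁−v₀)/dt = (-3.6000, -1.4000, 1.8000)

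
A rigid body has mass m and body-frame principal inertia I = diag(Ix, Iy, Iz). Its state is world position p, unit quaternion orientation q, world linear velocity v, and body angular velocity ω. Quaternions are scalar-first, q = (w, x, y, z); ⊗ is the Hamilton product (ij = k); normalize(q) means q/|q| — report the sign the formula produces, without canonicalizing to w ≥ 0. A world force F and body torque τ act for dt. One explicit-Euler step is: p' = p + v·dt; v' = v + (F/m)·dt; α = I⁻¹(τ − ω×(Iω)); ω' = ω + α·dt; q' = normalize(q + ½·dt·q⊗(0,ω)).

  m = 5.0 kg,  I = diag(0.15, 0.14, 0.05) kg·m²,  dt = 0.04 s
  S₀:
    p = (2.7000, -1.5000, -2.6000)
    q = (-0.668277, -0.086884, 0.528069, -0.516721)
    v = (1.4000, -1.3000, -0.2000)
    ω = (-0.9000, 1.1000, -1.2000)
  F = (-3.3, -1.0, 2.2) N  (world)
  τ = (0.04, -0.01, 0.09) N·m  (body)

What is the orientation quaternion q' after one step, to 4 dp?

q' = (-0.6934, -0.0761, 0.5202, -0.4927)

Hamilton product q⊗(0,ω) = (-1.2791367, 0.5361596, -0.3743166, 1.1816221)
q + ½dt·q⊗(0,ω), renormalized = (-0.6934, -0.0761, 0.5202, -0.4927)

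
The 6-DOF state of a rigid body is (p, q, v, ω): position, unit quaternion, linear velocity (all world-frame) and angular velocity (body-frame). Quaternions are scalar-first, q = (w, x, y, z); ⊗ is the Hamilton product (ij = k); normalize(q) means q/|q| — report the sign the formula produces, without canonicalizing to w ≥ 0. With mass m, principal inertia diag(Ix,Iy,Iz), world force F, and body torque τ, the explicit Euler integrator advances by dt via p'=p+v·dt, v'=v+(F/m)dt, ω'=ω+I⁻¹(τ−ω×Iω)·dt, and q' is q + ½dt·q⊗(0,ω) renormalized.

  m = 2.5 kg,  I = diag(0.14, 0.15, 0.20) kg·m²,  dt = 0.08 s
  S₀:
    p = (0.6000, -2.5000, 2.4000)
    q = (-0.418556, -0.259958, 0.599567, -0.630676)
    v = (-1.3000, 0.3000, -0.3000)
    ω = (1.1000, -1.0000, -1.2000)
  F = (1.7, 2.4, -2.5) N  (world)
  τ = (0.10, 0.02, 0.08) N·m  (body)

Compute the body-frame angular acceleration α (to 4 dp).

ω×(Iω) gyroscopic = (0.0600, 0.0792, -0.0110)
(τ − ω×Iω)/I = (0.2857, -0.3947, 0.4550)

α = (0.2857, -0.3947, 0.4550)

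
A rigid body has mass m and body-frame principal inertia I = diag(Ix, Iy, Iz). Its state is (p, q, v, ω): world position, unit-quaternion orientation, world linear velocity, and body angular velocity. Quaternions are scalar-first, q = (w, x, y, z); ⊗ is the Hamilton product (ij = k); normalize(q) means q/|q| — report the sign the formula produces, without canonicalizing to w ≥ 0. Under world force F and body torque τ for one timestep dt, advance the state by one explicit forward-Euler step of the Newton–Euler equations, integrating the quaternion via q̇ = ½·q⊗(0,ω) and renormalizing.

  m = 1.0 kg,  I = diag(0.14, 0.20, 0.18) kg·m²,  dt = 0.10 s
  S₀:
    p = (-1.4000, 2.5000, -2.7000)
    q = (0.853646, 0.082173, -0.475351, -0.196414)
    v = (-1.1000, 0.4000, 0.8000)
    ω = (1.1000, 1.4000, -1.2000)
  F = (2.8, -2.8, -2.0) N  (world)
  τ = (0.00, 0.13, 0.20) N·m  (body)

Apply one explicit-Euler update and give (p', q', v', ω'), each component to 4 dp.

p' = (-1.5100, 2.5400, -2.6200)
q' = (0.8656, 0.1704, -0.4191, -0.2145)
v' = (-0.8200, 0.1200, 0.6000)
ω' = (1.0760, 1.4386, -1.1402)

a = F/m = (2.8000, -2.8000, -2.0000)
new position p' = (-1.5100, 2.5400, -2.6200)
new velocity v' = (-0.8200, 0.1200, 0.6000)
(τ − ω×Iω)/I = (-0.2400, 0.3860, 0.5978)
new body rate ω' = (1.0760, 1.4386, -1.1402)
Hamilton product q⊗(0,ω) = (0.3394043, 1.7844114, 1.0776566, -0.3864469)
q' = normalize(q + ½dt·q⊗(0,ω)) = (0.8656, 0.1704, -0.4191, -0.2145)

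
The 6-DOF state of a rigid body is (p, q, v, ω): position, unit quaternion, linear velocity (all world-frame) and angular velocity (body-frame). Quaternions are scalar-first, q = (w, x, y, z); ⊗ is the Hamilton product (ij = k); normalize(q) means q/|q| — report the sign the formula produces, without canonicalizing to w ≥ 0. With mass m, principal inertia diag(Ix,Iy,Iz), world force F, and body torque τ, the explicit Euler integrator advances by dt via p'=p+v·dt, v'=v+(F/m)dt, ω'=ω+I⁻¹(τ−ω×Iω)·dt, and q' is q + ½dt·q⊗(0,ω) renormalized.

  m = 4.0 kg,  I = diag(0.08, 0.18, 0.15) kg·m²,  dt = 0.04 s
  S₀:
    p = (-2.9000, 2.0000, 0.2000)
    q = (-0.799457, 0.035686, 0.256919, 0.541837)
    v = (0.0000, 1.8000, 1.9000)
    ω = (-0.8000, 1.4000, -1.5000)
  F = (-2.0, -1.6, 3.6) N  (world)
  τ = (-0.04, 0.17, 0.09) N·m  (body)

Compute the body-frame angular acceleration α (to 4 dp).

α = (-1.2875, 1.4111, 1.3467)

precession coupling ω×(Iω) = (0.0630, -0.0840, -0.1120)
α = I⁻¹(τ − ω×Iω) = (-1.2875, 1.4111, 1.3467)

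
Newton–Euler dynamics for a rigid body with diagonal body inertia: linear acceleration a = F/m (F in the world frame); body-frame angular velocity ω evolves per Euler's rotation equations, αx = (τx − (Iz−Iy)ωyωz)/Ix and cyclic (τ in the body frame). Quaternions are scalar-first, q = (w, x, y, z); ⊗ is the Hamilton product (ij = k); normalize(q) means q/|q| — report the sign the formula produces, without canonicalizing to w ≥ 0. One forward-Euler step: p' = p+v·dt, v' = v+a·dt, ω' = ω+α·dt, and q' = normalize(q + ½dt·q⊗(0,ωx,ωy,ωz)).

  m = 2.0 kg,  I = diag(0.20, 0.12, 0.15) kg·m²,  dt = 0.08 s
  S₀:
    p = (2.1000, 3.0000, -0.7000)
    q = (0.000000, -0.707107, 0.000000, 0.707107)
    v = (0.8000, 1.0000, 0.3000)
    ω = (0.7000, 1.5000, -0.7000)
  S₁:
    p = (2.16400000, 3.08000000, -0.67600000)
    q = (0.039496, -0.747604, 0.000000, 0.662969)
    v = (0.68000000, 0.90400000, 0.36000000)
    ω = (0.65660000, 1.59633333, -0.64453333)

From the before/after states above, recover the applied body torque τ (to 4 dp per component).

Δω = ω₁−ω₀ = (-0.04340000, 0.09633333, 0.05546667)
τ = I·(Δω/dt) + ω₀×(Iω₀) = (-0.1400, 0.1200, 0.0200)

τ = (-0.1400, 0.1200, 0.0200)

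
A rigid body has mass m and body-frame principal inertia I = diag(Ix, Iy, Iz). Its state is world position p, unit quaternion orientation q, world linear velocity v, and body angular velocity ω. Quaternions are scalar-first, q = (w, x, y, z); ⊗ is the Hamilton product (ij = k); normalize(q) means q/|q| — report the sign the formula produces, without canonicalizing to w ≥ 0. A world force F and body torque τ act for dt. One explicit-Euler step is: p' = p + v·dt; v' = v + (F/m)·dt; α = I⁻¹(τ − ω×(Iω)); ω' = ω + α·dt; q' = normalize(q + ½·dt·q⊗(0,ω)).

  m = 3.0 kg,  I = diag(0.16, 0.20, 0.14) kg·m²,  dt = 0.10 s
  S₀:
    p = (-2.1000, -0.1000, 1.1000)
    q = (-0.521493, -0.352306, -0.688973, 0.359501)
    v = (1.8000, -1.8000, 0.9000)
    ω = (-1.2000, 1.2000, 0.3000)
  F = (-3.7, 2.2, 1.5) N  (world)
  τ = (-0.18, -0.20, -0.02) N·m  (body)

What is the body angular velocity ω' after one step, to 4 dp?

ω' = (-1.2990, 1.1036, 0.3269)

(τ − ω×Iω)/I = (-0.9900, -0.9640, 0.2686)
new body rate ω' = (-1.2990, 1.1036, 0.3269)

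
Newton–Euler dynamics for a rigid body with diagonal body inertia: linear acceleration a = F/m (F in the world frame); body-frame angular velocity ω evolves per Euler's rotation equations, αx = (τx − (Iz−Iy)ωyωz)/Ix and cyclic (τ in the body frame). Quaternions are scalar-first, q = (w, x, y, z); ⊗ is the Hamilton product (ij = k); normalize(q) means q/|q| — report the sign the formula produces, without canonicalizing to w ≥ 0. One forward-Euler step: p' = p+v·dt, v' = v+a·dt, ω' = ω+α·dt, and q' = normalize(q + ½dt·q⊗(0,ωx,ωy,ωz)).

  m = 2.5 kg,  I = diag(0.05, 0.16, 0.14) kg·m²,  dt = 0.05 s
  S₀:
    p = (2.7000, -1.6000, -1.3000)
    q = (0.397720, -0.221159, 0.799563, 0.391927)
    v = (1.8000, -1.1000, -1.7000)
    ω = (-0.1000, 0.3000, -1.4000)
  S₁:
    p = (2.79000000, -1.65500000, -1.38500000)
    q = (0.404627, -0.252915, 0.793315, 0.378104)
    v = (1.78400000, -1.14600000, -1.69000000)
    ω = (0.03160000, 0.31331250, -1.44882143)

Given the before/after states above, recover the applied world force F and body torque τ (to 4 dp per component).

F = (-0.8000, -2.3000, 0.5000)
τ = (0.1400, 0.0300, -0.1400)

velocity change Δv = (-0.01600000, -0.04600000, 0.01000000)
m·(v₁−v₀)/dt = (-0.8000, -2.3000, 0.5000)
rate change Δω = (0.13160000, 0.01331250, -0.04882143)
τ = I·(Δω/dt) + ω₀×(Iω₀) = (0.1400, 0.0300, -0.1400)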